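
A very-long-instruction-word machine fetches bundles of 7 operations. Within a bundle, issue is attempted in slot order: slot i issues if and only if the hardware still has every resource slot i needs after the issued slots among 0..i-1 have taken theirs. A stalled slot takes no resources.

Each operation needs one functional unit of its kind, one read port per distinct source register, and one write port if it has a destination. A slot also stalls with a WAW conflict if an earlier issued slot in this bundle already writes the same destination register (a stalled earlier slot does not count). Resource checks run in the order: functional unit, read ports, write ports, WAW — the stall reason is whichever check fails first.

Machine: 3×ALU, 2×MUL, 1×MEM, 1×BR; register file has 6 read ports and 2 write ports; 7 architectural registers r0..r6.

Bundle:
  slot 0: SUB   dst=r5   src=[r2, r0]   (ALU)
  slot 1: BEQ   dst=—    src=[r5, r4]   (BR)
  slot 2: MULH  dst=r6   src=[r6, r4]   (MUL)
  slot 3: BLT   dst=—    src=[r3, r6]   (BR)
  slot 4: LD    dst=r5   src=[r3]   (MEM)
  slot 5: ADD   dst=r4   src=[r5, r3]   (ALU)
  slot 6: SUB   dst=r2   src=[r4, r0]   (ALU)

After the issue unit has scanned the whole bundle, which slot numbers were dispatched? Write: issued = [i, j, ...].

issued = [0, 1, 2]

slot 0 (ALU): ISSUE — free A2,Mu2,Ld1,B1 rp4 wp1
slot 1 (BR): ISSUE — free A2,Mu2,Ld1,B0 rp2 wp1
slot 2 (MUL): ISSUE — free A2,Mu1,Ld1,B0 rp0 wp0
slot 3 (BR): stall FU — free A2,Mu1,Ld1,B0 rp0 wp0
slot 4 (MEM): stall RD_PORT — free A2,Mu1,Ld1,B0 rp0 wp0
slot 5 (ALU): stall RD_PORT — free A2,Mu1,Ld1,B0 rp0 wp0
slot 6 (ALU): stall RD_PORT — free A2,Mu1,Ld1,B0 rp0 wp0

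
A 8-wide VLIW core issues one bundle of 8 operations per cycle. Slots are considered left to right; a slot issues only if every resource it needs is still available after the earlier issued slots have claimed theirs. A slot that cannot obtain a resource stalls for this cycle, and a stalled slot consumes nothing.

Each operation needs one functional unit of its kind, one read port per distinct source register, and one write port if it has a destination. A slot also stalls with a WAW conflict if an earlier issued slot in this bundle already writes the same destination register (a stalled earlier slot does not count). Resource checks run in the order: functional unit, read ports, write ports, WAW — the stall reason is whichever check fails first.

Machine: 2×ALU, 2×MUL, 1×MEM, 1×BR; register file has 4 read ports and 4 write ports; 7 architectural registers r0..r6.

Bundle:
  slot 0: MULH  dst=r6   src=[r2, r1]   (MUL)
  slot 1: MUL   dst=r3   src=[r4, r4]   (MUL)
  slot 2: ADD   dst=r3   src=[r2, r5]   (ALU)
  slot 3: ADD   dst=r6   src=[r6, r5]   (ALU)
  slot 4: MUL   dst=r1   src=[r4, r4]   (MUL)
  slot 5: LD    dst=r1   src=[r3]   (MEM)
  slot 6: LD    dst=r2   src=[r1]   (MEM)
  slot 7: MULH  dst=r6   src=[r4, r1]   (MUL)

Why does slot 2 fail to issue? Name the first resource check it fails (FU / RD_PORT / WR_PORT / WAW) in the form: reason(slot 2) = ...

(0) want 1×MUL +2rd +1wr — yes → AL2|MU1|ME1|BR1|rd2|wr3
(1) want 1×MUL +1rd +1wr — yes → AL2|MU0|ME1|BR1|rd1|wr2
(2) want 1×ALU +2rd +1wr — RD_PORT → AL2|MU0|ME1|BR1|rd1|wr2
(3) want 1×ALU +2rd +1wr — RD_PORT → AL2|MU0|ME1|BR1|rd1|wr2
(4) want 1×MUL +1rd +1wr — FU → AL2|MU0|ME1|BR1|rd1|wr2
(5) want 1×MEM +1rd +1wr — yes → AL2|MU0|ME0|BR1|rd0|wr1
(6) want 1×MEM +1rd +1wr — FU → AL2|MU0|ME0|BR1|rd0|wr1
(7) want 1×MUL +2rd +1wr — FU → AL2|MU0|ME0|BR1|rd0|wr1

reason(slot 2) = RD_PORT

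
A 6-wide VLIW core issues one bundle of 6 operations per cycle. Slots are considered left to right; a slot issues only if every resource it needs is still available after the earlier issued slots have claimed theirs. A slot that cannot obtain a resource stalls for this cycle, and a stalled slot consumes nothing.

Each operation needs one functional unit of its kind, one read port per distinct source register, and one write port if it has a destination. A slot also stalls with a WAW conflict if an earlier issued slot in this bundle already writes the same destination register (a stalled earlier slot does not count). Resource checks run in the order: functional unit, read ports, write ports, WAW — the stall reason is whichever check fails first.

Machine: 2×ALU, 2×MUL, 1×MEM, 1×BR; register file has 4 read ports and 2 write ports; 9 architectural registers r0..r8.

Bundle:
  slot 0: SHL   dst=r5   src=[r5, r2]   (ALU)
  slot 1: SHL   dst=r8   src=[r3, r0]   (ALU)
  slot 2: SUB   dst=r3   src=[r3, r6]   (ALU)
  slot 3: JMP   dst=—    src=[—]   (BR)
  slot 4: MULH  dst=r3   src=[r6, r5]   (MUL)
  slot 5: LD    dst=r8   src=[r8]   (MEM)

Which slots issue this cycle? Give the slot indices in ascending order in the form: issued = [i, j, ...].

  0. ALU→r5 ⇒ go  {1A/2Mu/1Ld/1B | 2r 1w}
  1. ALU→r8 ⇒ go  {0A/2Mu/1Ld/1B | 0r 0w}
  2. ALU→r3 ⇒ no(FU)  {0A/2Mu/1Ld/1B | 0r 0w}
  3. BR ⇒ go  {0A/2Mu/1Ld/0B | 0r 0w}
  4. MUL→r3 ⇒ no(RD_PORT)  {0A/2Mu/1Ld/0B | 0r 0w}
  5. MEM→r8 ⇒ no(RD_PORT)  {0A/2Mu/1Ld/0B | 0r 0w}

issued = [0, 1, 3]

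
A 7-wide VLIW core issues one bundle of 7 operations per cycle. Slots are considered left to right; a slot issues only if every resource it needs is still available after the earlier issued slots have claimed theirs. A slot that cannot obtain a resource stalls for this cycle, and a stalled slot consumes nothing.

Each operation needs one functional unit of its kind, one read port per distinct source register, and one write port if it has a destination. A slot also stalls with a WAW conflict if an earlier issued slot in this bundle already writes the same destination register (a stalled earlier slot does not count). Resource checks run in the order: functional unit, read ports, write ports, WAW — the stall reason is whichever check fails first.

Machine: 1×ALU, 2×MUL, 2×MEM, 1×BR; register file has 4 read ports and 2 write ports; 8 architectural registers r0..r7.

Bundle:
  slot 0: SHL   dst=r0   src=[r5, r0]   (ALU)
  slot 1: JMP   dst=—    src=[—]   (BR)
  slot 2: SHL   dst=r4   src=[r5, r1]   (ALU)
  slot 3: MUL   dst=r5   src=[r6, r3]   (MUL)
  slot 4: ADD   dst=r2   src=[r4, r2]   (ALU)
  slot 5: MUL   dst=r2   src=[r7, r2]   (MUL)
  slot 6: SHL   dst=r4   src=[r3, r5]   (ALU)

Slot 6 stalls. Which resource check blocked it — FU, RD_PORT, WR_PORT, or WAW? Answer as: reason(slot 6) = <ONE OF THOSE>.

reason(slot 6) = FU

(0) want 1×ALU +2rd +1wr — yes → AL0|MU2|ME2|BR1|rd2|wr1
(1) want 1×BR +0rd +0wr — yes → AL0|MU2|ME2|BR0|rd2|wr1
(2) want 1×ALU +2rd +1wr — FU → AL0|MU2|ME2|BR0|rd2|wr1
(3) want 1×MUL +2rd +1wr — yes → AL0|MU1|ME2|BR0|rd0|wr0
(4) want 1×ALU +2rd +1wr — FU → AL0|MU1|ME2|BR0|rd0|wr0
(5) want 1×MUL +2rd +1wr — RD_PORT → AL0|MU1|ME2|BR0|rd0|wr0
(6) want 1×ALU +2rd +1wr — FU → AL0|MU1|ME2|BR0|rd0|wr0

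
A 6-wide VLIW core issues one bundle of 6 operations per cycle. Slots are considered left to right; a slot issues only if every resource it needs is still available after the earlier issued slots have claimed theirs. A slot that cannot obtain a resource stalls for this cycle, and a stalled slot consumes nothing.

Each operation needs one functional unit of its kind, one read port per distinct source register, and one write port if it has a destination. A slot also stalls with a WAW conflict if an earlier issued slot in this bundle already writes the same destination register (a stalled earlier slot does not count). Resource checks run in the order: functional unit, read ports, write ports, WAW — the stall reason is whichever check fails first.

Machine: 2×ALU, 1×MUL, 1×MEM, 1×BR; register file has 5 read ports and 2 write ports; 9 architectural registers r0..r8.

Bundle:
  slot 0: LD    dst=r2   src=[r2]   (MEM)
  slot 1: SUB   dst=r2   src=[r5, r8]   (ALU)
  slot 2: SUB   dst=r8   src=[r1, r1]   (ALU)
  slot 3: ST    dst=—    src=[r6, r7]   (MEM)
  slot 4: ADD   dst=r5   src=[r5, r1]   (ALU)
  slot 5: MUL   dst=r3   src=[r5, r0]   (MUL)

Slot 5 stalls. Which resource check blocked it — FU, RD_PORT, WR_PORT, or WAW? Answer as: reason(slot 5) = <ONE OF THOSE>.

reason(slot 5) = WR_PORT

  0. MEM→r2 ⇒ go  {2A/1Mu/0Ld/1B | 4r 1w}
  1. ALU→r2 ⇒ no(WAW)  {2A/1Mu/0Ld/1B | 4r 1w}
  2. ALU→r8 ⇒ go  {1A/1Mu/0Ld/1B | 3r 0w}
  3. MEM ⇒ no(FU)  {1A/1Mu/0Ld/1B | 3r 0w}
  4. ALU→r5 ⇒ no(WR_PORT)  {1A/1Mu/0Ld/1B | 3r 0w}
  5. MUL→r3 ⇒ no(WR_PORT)  {1A/1Mu/0Ld/1B | 3r 0w}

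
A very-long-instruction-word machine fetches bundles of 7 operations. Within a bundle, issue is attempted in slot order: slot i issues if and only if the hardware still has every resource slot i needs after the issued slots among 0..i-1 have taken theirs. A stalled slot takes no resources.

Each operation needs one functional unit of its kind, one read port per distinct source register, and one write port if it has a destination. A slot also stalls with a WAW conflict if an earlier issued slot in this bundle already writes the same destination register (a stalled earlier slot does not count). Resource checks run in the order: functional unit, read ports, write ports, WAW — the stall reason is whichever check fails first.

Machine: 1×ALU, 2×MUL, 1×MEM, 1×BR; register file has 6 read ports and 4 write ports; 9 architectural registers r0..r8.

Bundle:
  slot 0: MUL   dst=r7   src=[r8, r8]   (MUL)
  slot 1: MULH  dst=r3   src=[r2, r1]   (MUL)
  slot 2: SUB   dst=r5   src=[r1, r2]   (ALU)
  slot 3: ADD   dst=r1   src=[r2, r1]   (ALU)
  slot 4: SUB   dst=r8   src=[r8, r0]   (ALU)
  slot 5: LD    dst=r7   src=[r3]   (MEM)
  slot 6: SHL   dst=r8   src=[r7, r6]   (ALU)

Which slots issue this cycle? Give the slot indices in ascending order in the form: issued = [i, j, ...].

#0 MUL src=r8,r8 dispatched  <A:1 Mu:1 Ld:1 B:1 rd:5 wr:3>
#1 MUL src=r2,r1 dispatched  <A:1 Mu:0 Ld:1 B:1 rd:3 wr:2>
#2 ALU src=r1,r2 dispatched  <A:0 Mu:0 Ld:1 B:1 rd:1 wr:1>
#3 ALU src=r2,r1 held:FU  <A:0 Mu:0 Ld:1 B:1 rd:1 wr:1>
#4 ALU src=r8,r0 held:FU  <A:0 Mu:0 Ld:1 B:1 rd:1 wr:1>
#5 MEM src=r3 held:WAW  <A:0 Mu:0 Ld:1 B:1 rd:1 wr:1>
#6 ALU src=r7,r6 held:FU  <A:0 Mu:0 Ld:1 B:1 rd:1 wr:1>

issued = [0, 1, 2]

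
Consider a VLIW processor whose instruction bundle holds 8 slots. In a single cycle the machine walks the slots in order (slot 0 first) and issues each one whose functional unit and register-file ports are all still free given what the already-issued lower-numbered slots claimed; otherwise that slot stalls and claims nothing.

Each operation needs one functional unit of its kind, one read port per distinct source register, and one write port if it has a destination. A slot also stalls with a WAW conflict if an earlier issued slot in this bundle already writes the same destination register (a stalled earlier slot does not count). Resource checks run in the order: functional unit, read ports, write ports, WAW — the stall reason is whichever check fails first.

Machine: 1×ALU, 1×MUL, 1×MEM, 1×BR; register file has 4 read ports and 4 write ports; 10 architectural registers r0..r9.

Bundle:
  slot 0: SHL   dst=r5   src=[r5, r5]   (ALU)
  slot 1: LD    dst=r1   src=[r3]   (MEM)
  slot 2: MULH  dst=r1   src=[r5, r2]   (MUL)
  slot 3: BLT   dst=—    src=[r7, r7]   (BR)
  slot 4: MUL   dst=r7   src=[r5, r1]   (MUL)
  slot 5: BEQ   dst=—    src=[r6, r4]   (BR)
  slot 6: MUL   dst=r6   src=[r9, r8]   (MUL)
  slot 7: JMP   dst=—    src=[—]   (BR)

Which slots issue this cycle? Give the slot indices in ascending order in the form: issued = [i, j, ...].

slot 0 (ALU): ISSUE — free A0,Mu1,Ld1,B1 rp3 wp3
slot 1 (MEM): ISSUE — free A0,Mu1,Ld0,B1 rp2 wp2
slot 2 (MUL): stall WAW — free A0,Mu1,Ld0,B1 rp2 wp2
slot 3 (BR): ISSUE — free A0,Mu1,Ld0,B0 rp1 wp2
slot 4 (MUL): stall RD_PORT — free A0,Mu1,Ld0,B0 rp1 wp2
slot 5 (BR): stall FU — free A0,Mu1,Ld0,B0 rp1 wp2
slot 6 (MUL): stall RD_PORT — free A0,Mu1,Ld0,B0 rp1 wp2
slot 7 (BR): stall FU — free A0,Mu1,Ld0,B0 rp1 wp2

issued = [0, 1, 3]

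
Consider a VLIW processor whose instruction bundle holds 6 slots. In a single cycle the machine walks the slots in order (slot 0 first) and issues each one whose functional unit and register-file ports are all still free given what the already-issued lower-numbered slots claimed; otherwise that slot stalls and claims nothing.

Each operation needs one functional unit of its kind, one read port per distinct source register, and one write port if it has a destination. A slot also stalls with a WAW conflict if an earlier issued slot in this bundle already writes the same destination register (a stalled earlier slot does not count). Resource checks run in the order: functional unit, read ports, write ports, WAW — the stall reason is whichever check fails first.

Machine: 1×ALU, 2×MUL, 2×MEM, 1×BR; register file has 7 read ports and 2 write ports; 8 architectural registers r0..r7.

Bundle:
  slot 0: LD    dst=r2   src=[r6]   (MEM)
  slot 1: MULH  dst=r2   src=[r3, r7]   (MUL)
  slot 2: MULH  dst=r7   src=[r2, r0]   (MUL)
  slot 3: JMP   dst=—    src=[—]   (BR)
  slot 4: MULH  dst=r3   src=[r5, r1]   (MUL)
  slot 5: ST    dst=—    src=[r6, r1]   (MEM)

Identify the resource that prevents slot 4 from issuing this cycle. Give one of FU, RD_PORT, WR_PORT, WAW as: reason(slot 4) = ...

slot 0 (MEM): ISSUE — free A1,Mu2,Ld1,B1 rp6 wp1
slot 1 (MUL): stall WAW — free A1,Mu2,Ld1,B1 rp6 wp1
slot 2 (MUL): ISSUE — free A1,Mu1,Ld1,B1 rp4 wp0
slot 3 (BR): ISSUE — free A1,Mu1,Ld1,B0 rp4 wp0
slot 4 (MUL): stall WR_PORT — free A1,Mu1,Ld1,B0 rp4 wp0
slot 5 (MEM): ISSUE — free A1,Mu1,Ld0,B0 rp2 wp0

reason(slot 4) = WR_PORT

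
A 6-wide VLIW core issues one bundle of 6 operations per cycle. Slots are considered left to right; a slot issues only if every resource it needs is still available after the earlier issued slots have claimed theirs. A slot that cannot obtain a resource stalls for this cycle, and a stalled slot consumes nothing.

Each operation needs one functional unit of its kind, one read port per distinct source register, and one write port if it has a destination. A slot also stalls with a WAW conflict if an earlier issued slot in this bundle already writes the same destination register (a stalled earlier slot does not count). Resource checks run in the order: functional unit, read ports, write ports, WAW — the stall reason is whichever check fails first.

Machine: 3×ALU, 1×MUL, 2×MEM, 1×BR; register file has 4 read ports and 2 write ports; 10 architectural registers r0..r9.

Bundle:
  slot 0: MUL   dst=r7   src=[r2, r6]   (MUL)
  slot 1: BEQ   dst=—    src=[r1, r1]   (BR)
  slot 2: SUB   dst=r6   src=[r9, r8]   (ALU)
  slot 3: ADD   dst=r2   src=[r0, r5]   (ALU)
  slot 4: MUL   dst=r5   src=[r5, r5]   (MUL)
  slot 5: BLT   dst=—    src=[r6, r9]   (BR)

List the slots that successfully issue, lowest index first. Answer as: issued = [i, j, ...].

issued = [0, 1]

#0 MUL src=r2,r6 dispatched  <A:3 Mu:0 Ld:2 B:1 rd:2 wr:1>
#1 BR src=r1,r1 dispatched  <A:3 Mu:0 Ld:2 B:0 rd:1 wr:1>
#2 ALU src=r9,r8 held:RD_PORT  <A:3 Mu:0 Ld:2 B:0 rd:1 wr:1>
#3 ALU src=r0,r5 held:RD_PORT  <A:3 Mu:0 Ld:2 B:0 rd:1 wr:1>
#4 MUL src=r5,r5 held:FU  <A:3 Mu:0 Ld:2 B:0 rd:1 wr:1>
#5 BR src=r6,r9 held:FU  <A:3 Mu:0 Ld:2 B:0 rd:1 wr:1>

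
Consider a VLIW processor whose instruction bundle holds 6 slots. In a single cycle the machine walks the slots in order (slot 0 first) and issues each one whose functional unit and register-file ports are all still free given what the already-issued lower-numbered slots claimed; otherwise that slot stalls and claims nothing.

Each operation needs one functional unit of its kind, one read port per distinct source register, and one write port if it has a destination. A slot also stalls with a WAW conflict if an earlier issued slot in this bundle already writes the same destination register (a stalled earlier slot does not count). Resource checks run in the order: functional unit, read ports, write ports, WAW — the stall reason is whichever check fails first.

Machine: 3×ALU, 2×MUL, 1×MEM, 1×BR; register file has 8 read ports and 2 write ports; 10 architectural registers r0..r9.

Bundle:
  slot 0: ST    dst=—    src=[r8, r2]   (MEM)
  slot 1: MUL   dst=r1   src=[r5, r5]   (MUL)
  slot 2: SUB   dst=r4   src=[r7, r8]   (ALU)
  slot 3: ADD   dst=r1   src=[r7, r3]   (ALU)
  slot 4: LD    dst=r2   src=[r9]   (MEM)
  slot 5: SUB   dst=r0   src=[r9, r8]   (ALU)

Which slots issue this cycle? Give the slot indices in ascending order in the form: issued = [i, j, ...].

issued = [0, 1, 2]

slot 0 (MEM): ISSUE — free A3,Mu2,Ld0,B1 rp6 wp2
slot 1 (MUL): ISSUE — free A3,Mu1,Ld0,B1 rp5 wp1
slot 2 (ALU): ISSUE — free A2,Mu1,Ld0,B1 rp3 wp0
slot 3 (ALU): stall WR_PORT — free A2,Mu1,Ld0,B1 rp3 wp0
slot 4 (MEM): stall FU — free A2,Mu1,Ld0,B1 rp3 wp0
slot 5 (ALU): stall WR_PORT — free A2,Mu1,Ld0,B1 rp3 wp0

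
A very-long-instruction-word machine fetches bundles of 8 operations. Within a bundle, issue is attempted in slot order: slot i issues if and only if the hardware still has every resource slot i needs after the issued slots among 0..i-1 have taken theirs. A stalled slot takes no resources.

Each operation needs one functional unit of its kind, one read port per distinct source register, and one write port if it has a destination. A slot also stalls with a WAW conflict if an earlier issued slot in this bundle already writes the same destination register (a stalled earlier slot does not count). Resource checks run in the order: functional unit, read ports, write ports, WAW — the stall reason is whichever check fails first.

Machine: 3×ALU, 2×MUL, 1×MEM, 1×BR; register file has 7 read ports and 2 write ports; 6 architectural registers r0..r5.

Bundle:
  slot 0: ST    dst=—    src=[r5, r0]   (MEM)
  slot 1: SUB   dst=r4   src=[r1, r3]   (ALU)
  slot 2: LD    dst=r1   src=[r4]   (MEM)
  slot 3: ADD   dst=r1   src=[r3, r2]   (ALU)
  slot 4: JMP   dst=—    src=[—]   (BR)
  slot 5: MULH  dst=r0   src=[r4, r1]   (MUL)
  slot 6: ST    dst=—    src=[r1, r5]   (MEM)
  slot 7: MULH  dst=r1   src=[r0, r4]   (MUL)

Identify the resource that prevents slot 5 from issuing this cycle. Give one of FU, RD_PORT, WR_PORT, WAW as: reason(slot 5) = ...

slot 0 (MEM): ISSUE — free A3,Mu2,Ld0,B1 rp5 wp2
slot 1 (ALU): ISSUE — free A2,Mu2,Ld0,B1 rp3 wp1
slot 2 (MEM): stall FU — free A2,Mu2,Ld0,B1 rp3 wp1
slot 3 (ALU): ISSUE — free A1,Mu2,Ld0,B1 rp1 wp0
slot 4 (BR): ISSUE — free A1,Mu2,Ld0,B0 rp1 wp0
slot 5 (MUL): stall RD_PORT — free A1,Mu2,Ld0,B0 rp1 wp0
slot 6 (MEM): stall FU — free A1,Mu2,Ld0,B0 rp1 wp0
slot 7 (MUL): stall RD_PORT — free A1,Mu2,Ld0,B0 rp1 wp0

reason(slot 5) = RD_PORT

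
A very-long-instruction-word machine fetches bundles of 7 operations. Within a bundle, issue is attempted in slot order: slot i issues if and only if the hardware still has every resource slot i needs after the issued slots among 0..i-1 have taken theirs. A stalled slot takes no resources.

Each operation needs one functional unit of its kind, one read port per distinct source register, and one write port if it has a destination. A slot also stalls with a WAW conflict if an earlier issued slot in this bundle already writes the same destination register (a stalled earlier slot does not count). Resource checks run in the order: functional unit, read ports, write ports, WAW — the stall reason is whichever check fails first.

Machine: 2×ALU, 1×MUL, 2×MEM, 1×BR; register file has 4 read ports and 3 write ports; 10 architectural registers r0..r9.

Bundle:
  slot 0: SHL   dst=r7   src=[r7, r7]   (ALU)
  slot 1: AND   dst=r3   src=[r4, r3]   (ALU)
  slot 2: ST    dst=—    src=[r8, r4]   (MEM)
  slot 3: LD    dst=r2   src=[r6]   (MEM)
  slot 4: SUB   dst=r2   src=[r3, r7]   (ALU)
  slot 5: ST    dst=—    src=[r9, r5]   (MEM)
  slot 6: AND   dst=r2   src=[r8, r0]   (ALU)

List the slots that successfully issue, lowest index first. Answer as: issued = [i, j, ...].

[0] ALU needs rd=1 wr=1: ok; after: ALU=1 MUL=1 MEM=2 BR=1, R=3, W=2
[1] ALU needs rd=2 wr=1: ok; after: ALU=0 MUL=1 MEM=2 BR=1, R=1, W=1
[2] MEM needs rd=2 wr=0: RD_PORT; after: ALU=0 MUL=1 MEM=2 BR=1, R=1, W=1
[3] MEM needs rd=1 wr=1: ok; after: ALU=0 MUL=1 MEM=1 BR=1, R=0, W=0
[4] ALU needs rd=2 wr=1: FU; after: ALU=0 MUL=1 MEM=1 BR=1, R=0, W=0
[5] MEM needs rd=2 wr=0: RD_PORT; after: ALU=0 MUL=1 MEM=1 BR=1, R=0, W=0
[6] ALU needs rd=2 wr=1: FU; after: ALU=0 MUL=1 MEM=1 BR=1, R=0, W=0

issued = [0, 1, 3]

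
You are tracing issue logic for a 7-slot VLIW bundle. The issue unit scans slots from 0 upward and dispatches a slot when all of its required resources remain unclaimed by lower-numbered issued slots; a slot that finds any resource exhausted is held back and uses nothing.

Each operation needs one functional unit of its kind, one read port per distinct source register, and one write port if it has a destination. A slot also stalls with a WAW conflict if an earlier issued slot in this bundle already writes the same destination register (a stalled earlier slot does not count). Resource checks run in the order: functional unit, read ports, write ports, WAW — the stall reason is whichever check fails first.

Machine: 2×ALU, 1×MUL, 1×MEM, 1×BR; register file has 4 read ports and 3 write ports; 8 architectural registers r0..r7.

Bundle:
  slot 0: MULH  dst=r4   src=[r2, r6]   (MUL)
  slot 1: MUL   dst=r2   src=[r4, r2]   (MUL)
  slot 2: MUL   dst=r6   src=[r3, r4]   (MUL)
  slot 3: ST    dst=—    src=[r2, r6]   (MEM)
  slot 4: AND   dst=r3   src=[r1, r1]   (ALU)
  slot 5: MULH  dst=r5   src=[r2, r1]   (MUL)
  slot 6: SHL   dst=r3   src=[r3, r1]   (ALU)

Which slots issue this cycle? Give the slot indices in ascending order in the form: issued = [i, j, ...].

issued = [0, 3]

(0) want 1×MUL +2rd +1wr — yes → AL2|MU0|ME1|BR1|rd2|wr2
(1) want 1×MUL +2rd +1wr — FU → AL2|MU0|ME1|BR1|rd2|wr2
(2) want 1×MUL +2rd +1wr — FU → AL2|MU0|ME1|BR1|rd2|wr2
(3) want 1×MEM +2rd +0wr — yes → AL2|MU0|ME0|BR1|rd0|wr2
(4) want 1×ALU +1rd +1wr — RD_PORT → AL2|MU0|ME0|BR1|rd0|wr2
(5) want 1×MUL +2rd +1wr — FU → AL2|MU0|ME0|BR1|rd0|wr2
(6) want 1×ALU +2rd +1wr — RD_PORT → AL2|MU0|ME0|BR1|rd0|wr2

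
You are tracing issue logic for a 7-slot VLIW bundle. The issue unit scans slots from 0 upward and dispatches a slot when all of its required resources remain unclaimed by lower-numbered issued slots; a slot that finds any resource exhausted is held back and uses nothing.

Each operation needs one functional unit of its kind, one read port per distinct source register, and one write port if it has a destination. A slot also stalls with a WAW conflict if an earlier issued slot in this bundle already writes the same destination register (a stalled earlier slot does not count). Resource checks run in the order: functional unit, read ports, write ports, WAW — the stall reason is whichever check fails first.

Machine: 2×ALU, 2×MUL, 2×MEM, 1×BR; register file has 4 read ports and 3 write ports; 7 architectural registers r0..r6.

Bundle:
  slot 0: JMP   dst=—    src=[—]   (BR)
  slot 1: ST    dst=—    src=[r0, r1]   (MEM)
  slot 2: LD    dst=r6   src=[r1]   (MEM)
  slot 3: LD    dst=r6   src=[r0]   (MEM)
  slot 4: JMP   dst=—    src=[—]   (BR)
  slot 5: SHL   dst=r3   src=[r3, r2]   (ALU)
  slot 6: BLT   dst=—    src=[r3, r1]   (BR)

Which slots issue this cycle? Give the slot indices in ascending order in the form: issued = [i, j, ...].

issued = [0, 1, 2]

#0 BR src=- dispatched  <A:2 Mu:2 Ld:2 B:0 rd:4 wr:3>
#1 MEM src=r0,r1 dispatched  <A:2 Mu:2 Ld:1 B:0 rd:2 wr:3>
#2 MEM src=r1 dispatched  <A:2 Mu:2 Ld:0 B:0 rd:1 wr:2>
#3 MEM src=r0 held:FU  <A:2 Mu:2 Ld:0 B:0 rd:1 wr:2>
#4 BR src=- held:FU  <A:2 Mu:2 Ld:0 B:0 rd:1 wr:2>
#5 ALU src=r3,r2 held:RD_PORT  <A:2 Mu:2 Ld:0 B:0 rd:1 wr:2>
#6 BR src=r3,r1 held:FU  <A:2 Mu:2 Ld:0 B:0 rd:1 wr:2>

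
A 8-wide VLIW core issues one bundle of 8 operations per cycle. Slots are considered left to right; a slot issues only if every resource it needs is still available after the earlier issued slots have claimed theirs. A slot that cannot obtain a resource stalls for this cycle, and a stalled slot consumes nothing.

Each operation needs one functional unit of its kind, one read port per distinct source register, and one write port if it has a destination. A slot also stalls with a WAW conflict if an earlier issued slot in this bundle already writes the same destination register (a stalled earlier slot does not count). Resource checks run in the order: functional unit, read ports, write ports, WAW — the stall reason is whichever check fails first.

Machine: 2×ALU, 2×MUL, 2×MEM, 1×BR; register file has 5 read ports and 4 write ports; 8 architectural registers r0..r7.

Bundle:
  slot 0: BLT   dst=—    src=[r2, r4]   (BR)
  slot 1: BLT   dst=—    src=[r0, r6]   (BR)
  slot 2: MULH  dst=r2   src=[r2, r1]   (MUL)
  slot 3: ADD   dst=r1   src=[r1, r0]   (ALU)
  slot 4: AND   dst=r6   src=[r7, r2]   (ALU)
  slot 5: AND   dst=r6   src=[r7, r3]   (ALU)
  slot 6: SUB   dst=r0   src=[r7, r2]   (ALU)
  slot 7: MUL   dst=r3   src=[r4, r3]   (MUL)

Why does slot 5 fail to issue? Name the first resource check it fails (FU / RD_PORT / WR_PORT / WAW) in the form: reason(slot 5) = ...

#0 BR src=r2,r4 dispatched  <A:2 Mu:2 Ld:2 B:0 rd:3 wr:4>
#1 BR src=r0,r6 held:FU  <A:2 Mu:2 Ld:2 B:0 rd:3 wr:4>
#2 MUL src=r2,r1 dispatched  <A:2 Mu:1 Ld:2 B:0 rd:1 wr:3>
#3 ALU src=r1,r0 held:RD_PORT  <A:2 Mu:1 Ld:2 B:0 rd:1 wr:3>
#4 ALU src=r7,r2 held:RD_PORT  <A:2 Mu:1 Ld:2 B:0 rd:1 wr:3>
#5 ALU src=r7,r3 held:RD_PORT  <A:2 Mu:1 Ld:2 B:0 rd:1 wr:3>
#6 ALU src=r7,r2 held:RD_PORT  <A:2 Mu:1 Ld:2 B:0 rd:1 wr:3>
#7 MUL src=r4,r3 held:RD_PORT  <A:2 Mu:1 Ld:2 B:0 rd:1 wr:3>

reason(slot 5) = RD_PORT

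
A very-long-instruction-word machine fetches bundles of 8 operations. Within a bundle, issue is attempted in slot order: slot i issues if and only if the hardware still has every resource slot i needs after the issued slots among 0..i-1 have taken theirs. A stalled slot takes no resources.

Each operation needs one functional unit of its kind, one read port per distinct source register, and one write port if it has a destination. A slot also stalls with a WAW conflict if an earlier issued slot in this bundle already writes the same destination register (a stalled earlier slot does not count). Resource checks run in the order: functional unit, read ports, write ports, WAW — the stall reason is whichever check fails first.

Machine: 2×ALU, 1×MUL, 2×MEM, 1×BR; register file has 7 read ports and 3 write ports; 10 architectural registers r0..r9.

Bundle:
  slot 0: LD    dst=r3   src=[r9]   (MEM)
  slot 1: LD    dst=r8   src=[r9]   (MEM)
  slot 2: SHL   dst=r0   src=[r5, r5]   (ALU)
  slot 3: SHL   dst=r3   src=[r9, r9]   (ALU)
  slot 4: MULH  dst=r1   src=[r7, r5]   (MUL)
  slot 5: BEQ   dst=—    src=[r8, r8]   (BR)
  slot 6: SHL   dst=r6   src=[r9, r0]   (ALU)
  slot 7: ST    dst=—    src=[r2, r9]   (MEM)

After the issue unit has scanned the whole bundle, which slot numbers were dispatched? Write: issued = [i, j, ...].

issued = [0, 1, 2, 5]

  0. MEM→r3 ⇒ go  {2A/1Mu/1Ld/1B | 6r 2w}
  1. MEM→r8 ⇒ go  {2A/1Mu/0Ld/1B | 5r 1w}
  2. ALU→r0 ⇒ go  {1A/1Mu/0Ld/1B | 4r 0w}
  3. ALU→r3 ⇒ no(WR_PORT)  {1A/1Mu/0Ld/1B | 4r 0w}
  4. MUL→r1 ⇒ no(WR_PORT)  {1A/1Mu/0Ld/1B | 4r 0w}
  5. BR ⇒ go  {1A/1Mu/0Ld/0B | 3r 0w}
  6. ALU→r6 ⇒ no(WR_PORT)  {1A/1Mu/0Ld/0B | 3r 0w}
  7. MEM ⇒ no(FU)  {1A/1Mu/0Ld/0B | 3r 0w}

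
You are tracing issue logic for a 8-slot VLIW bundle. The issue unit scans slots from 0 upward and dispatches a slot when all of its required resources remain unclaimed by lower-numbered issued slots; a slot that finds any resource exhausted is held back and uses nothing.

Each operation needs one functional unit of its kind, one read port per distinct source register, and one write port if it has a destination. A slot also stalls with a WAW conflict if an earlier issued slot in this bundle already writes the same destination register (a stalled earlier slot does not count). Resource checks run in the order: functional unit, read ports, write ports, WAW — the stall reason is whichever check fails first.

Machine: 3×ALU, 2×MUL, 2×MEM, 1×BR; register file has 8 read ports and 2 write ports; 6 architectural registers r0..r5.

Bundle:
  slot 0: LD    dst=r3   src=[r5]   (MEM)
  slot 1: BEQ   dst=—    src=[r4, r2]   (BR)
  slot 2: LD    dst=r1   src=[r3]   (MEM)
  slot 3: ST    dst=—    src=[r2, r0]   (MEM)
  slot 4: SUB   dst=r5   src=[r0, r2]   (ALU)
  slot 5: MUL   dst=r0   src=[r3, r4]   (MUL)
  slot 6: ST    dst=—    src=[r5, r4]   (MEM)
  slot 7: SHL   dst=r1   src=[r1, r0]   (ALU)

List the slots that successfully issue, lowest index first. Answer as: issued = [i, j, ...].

issued = [0, 1, 2]

[0] MEM needs rd=1 wr=1: ok; after: ALU=3 MUL=2 MEM=1 BR=1, R=7, W=1
[1] BR needs rd=2 wr=0: ok; after: ALU=3 MUL=2 MEM=1 BR=0, R=5, W=1
[2] MEM needs rd=1 wr=1: ok; after: ALU=3 MUL=2 MEM=0 BR=0, R=4, W=0
[3] MEM needs rd=2 wr=0: FU; after: ALU=3 MUL=2 MEM=0 BR=0, R=4, W=0
[4] ALU needs rd=2 wr=1: WR_PORT; after: ALU=3 MUL=2 MEM=0 BR=0, R=4, W=0
[5] MUL needs rd=2 wr=1: WR_PORT; after: ALU=3 MUL=2 MEM=0 BR=0, R=4, W=0
[6] MEM needs rd=2 wr=0: FU; after: ALU=3 MUL=2 MEM=0 BR=0, R=4, W=0
[7] ALU needs rd=2 wr=1: WR_PORT; after: ALU=3 MUL=2 MEM=0 BR=0, R=4, W=0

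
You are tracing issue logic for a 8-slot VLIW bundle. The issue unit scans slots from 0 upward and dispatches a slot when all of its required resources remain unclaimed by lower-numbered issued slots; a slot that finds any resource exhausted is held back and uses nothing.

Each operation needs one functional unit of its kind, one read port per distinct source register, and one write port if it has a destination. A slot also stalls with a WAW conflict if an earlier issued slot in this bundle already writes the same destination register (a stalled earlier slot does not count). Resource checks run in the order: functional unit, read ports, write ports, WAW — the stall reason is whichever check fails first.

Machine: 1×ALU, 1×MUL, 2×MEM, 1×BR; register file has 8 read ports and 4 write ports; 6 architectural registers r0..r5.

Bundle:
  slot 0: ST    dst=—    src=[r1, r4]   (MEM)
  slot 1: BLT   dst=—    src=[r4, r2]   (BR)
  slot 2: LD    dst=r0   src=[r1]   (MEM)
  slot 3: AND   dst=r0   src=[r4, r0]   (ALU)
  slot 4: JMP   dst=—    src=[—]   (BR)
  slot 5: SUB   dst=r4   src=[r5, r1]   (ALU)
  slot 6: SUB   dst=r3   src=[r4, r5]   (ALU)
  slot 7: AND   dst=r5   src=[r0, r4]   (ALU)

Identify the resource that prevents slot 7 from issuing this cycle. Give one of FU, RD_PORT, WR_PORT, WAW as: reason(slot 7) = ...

slot 0 (MEM): ISSUE — free A1,Mu1,Ld1,B1 rp6 wp4
slot 1 (BR): ISSUE — free A1,Mu1,Ld1,B0 rp4 wp4
slot 2 (MEM): ISSUE — free A1,Mu1,Ld0,B0 rp3 wp3
slot 3 (ALU): stall WAW — free A1,Mu1,Ld0,B0 rp3 wp3
slot 4 (BR): stall FU — free A1,Mu1,Ld0,B0 rp3 wp3
slot 5 (ALU): ISSUE — free A0,Mu1,Ld0,B0 rp1 wp2
slot 6 (ALU): stall FU — free A0,Mu1,Ld0,B0 rp1 wp2
slot 7 (ALU): stall FU — free A0,Mu1,Ld0,B0 rp1 wp2

reason(slot 7) = FU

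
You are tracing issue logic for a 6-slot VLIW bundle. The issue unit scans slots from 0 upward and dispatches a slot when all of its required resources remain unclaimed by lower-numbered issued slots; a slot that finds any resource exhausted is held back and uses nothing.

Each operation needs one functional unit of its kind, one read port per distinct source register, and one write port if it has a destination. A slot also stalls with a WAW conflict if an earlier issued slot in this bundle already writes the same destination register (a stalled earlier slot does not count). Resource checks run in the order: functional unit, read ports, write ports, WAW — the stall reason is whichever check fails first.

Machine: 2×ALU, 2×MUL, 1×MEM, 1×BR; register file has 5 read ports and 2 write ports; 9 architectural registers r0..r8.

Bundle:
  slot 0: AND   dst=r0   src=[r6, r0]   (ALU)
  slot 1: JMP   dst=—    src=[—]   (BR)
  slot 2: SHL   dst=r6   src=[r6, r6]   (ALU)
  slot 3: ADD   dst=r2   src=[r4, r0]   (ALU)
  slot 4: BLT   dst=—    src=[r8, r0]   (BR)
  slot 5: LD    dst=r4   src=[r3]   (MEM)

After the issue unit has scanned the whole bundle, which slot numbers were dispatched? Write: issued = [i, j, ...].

issued = [0, 1, 2]

  0. ALU→r0 ⇒ go  {1A/2Mu/1Ld/1B | 3r 1w}
  1. BR ⇒ go  {1A/2Mu/1Ld/0B | 3r 1w}
  2. ALU→r6 ⇒ go  {0A/2Mu/1Ld/0B | 2r 0w}
  3. ALU→r2 ⇒ no(FU)  {0A/2Mu/1Ld/0B | 2r 0w}
  4. BR ⇒ no(FU)  {0A/2Mu/1Ld/0B | 2r 0w}
  5. MEM→r4 ⇒ no(WR_PORT)  {0A/2Mu/1Ld/0B | 2r 0w}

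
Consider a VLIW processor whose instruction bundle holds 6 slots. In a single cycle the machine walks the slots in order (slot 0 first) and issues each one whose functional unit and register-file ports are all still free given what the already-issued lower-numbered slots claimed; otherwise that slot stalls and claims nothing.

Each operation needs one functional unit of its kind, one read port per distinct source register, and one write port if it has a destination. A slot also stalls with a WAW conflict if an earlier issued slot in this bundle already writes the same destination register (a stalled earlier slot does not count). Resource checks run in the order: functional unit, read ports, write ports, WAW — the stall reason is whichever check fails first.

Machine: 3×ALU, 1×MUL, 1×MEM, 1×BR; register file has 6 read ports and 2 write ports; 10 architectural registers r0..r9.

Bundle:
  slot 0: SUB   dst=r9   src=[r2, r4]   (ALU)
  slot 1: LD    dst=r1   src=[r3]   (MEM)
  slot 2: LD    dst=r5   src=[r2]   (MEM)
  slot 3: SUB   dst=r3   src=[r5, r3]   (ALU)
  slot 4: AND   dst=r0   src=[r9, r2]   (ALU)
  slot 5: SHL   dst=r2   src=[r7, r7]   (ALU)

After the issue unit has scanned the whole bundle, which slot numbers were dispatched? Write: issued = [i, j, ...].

issued = [0, 1]

  0. ALU→r9 ⇒ go  {2A/1Mu/1Ld/1B | 4r 1w}
  1. MEM→r1 ⇒ go  {2A/1Mu/0Ld/1B | 3r 0w}
  2. MEM→r5 ⇒ no(FU)  {2A/1Mu/0Ld/1B | 3r 0w}
  3. ALU→r3 ⇒ no(WR_PORT)  {2A/1Mu/0Ld/1B | 3r 0w}
  4. ALU→r0 ⇒ no(WR_PORT)  {2A/1Mu/0Ld/1B | 3r 0w}
  5. ALU→r2 ⇒ no(WR_PORT)  {2A/1Mu/0Ld/1B | 3r 0w}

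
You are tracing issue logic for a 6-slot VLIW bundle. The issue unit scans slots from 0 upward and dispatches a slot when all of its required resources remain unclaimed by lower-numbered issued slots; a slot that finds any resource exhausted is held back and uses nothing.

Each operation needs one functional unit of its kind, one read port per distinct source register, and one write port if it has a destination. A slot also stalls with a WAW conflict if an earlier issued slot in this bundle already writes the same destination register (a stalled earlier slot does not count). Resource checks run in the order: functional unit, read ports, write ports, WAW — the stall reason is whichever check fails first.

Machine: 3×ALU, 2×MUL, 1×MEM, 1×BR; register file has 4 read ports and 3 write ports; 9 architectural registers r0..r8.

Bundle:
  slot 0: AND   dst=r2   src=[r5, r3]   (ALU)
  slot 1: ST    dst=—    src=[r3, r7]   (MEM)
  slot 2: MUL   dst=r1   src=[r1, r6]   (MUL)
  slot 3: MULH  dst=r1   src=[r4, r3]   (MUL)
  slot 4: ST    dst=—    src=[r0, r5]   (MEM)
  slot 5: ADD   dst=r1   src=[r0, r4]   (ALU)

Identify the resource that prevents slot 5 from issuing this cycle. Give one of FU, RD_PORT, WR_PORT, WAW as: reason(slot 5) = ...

[0] ALU needs rd=2 wr=1: ok; after: ALU=2 MUL=2 MEM=1 BR=1, R=2, W=2
[1] MEM needs rd=2 wr=0: ok; after: ALU=2 MUL=2 MEM=0 BR=1, R=0, W=2
[2] MUL needs rd=2 wr=1: RD_PORT; after: ALU=2 MUL=2 MEM=0 BR=1, R=0, W=2
[3] MUL needs rd=2 wr=1: RD_PORT; after: ALU=2 MUL=2 MEM=0 BR=1, R=0, W=2
[4] MEM needs rd=2 wr=0: FU; after: ALU=2 MUL=2 MEM=0 BR=1, R=0, W=2
[5] ALU needs rd=2 wr=1: RD_PORT; after: ALU=2 MUL=2 MEM=0 BR=1, R=0, W=2

reason(slot 5) = RD_PORT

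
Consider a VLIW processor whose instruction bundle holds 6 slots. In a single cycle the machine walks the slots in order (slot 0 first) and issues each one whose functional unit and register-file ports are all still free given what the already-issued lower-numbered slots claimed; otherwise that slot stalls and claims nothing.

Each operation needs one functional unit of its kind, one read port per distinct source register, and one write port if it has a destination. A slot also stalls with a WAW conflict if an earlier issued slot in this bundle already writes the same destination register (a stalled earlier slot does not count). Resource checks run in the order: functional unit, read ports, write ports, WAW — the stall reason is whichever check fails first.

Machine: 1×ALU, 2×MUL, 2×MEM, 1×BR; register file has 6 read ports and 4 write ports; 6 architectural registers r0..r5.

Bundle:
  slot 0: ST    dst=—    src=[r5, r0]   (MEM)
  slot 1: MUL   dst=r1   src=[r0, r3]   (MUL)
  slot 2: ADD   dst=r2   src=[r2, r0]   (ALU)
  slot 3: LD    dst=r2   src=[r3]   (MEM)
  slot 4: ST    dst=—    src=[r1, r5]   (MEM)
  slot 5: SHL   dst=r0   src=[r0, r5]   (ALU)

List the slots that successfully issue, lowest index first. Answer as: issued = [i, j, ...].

#0 MEM src=r5,r0 dispatched  <A:1 Mu:2 Ld:1 B:1 rd:4 wr:4>
#1 MUL src=r0,r3 dispatched  <A:1 Mu:1 Ld:1 B:1 rd:2 wr:3>
#2 ALU src=r2,r0 dispatched  <A:0 Mu:1 Ld:1 B:1 rd:0 wr:2>
#3 MEM src=r3 held:RD_PORT  <A:0 Mu:1 Ld:1 B:1 rd:0 wr:2>
#4 MEM src=r1,r5 held:RD_PORT  <A:0 Mu:1 Ld:1 B:1 rd:0 wr:2>
#5 ALU src=r0,r5 held:FU  <A:0 Mu:1 Ld:1 B:1 rd:0 wr:2>

issued = [0, 1, 2]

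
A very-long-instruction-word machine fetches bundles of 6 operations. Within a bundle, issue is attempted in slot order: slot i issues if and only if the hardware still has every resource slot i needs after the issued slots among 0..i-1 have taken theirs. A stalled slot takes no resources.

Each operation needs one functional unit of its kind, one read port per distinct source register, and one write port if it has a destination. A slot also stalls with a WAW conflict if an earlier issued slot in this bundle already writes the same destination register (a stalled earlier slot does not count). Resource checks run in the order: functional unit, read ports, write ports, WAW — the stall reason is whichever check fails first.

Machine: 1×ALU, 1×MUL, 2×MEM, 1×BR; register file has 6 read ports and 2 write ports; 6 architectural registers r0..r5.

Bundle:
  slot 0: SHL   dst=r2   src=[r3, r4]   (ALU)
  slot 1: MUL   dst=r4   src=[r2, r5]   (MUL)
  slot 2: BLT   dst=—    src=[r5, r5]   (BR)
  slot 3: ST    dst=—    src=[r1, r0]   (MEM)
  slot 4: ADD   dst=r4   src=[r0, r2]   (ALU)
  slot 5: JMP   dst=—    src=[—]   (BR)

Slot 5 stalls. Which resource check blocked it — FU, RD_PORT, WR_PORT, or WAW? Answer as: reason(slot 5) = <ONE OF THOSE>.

slot 0 (ALU): ISSUE — free A0,Mu1,Ld2,B1 rp4 wp1
slot 1 (MUL): ISSUE — free A0,Mu0,Ld2,B1 rp2 wp0
slot 2 (BR): ISSUE — free A0,Mu0,Ld2,B0 rp1 wp0
slot 3 (MEM): stall RD_PORT — free A0,Mu0,Ld2,B0 rp1 wp0
slot 4 (ALU): stall FU — free A0,Mu0,Ld2,B0 rp1 wp0
slot 5 (BR): stall FU — free A0,Mu0,Ld2,B0 rp1 wp0

reason(slot 5) = FU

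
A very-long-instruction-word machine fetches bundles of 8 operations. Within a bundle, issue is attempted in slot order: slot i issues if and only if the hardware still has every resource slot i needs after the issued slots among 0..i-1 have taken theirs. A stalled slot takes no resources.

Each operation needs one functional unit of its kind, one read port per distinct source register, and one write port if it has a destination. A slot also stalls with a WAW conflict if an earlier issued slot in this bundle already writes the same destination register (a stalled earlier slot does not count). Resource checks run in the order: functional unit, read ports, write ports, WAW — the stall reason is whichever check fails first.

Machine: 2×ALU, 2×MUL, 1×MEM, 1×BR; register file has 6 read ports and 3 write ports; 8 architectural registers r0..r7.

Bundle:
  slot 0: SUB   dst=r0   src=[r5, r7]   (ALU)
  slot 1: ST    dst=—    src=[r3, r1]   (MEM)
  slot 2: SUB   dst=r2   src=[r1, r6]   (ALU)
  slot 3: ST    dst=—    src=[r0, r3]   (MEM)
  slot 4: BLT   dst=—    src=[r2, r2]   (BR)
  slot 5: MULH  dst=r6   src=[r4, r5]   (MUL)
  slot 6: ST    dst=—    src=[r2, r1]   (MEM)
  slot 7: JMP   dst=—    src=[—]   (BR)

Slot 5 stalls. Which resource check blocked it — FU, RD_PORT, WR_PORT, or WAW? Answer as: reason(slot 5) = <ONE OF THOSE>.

reason(slot 5) = RD_PORT

[0] ALU needs rd=2 wr=1: ok; after: ALU=1 MUL=2 MEM=1 BR=1, R=4, W=2
[1] MEM needs rd=2 wr=0: ok; after: ALU=1 MUL=2 MEM=0 BR=1, R=2, W=2
[2] ALU needs rd=2 wr=1: ok; after: ALU=0 MUL=2 MEM=0 BR=1, R=0, W=1
[3] MEM needs rd=2 wr=0: FU; after: ALU=0 MUL=2 MEM=0 BR=1, R=0, W=1
[4] BR needs rd=1 wr=0: RD_PORT; after: ALU=0 MUL=2 MEM=0 BR=1, R=0, W=1
[5] MUL needs rd=2 wr=1: RD_PORT; after: ALU=0 MUL=2 MEM=0 BR=1, R=0, W=1
[6] MEM needs rd=2 wr=0: FU; after: ALU=0 MUL=2 MEM=0 BR=1, R=0, W=1
[7] BR needs rd=0 wr=0: ok; after: ALU=0 MUL=2 MEM=0 BR=0, R=0, W=1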